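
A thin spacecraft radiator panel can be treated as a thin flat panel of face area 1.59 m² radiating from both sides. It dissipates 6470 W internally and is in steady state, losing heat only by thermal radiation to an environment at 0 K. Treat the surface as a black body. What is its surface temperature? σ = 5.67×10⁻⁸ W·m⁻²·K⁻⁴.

T ≈ 435 K

Steady state: internal power = radiated power, P = εσA T⁴.
Radiating area A = 2·1.59 = 3.180 m².
T⁴ = P/(εσA) = 6470/(1.0·5.67×10⁻⁸·3.180) = 3.588×10¹⁰ K⁴.
T = (3.588×10¹⁰)^(1/4).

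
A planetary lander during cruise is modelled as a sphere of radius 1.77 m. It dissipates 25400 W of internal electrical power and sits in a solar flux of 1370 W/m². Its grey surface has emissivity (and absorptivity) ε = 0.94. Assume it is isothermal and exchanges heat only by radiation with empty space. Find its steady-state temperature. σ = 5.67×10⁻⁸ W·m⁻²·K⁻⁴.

T ≈ 367 K

At steady state, absorbed solar power + internal power = radiated power.
Absorbed: α·S·A_cross = 0.94·1370·9.842 = 12670 W (cross-section πr²).
Total input = 12670 + 25400 = 38070 W.
Radiated: εσ·A_surf·T⁴ with A_surf = 4πr² = 39.37 m².
T⁴ = 38070/(0.94·5.67×10⁻⁸·39.37) = 1.815×10¹⁰ K⁴.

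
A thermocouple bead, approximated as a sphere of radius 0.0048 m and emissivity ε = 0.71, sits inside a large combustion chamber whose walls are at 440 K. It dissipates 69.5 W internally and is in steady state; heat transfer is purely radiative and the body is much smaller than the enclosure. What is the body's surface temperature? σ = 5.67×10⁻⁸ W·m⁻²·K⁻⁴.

For a small grey body in a large enclosure, net radiated power = εσA(T⁴ − T_w⁴).
Steady state: P = εσA(T⁴ − T_w⁴) with A = 4πr² = 2.895×10⁻⁴ m².
T⁴ = P/(εσA) + T_w⁴ = 69.5/(0.71·5.67×10⁻⁸·2.895×10⁻⁴) + (440)⁴
    = 5.963×10¹² + 3.748×10¹⁰ = 6.000×10¹² K⁴.

T ≈ 1570 K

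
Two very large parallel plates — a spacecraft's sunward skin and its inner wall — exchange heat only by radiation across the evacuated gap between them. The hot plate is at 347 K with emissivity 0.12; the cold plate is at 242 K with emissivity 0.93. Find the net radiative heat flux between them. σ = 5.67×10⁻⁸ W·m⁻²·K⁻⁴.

For two infinite grey parallel plates, q = σ(T₁⁴ − T₂⁴)/(1/ε₁ + 1/ε₂ − 1).
T₁⁴ − T₂⁴ = 1.450×10¹⁰ − 3.430×10⁹ = 1.107×10¹⁰ K⁴.
1/ε₁ + 1/ε₂ − 1 = 8.333 + 1.075 − 1 = 8.409.
q = 5.67×10⁻⁸ × 1.107×10¹⁰ / 8.409.

q ≈ 74.6 W/m²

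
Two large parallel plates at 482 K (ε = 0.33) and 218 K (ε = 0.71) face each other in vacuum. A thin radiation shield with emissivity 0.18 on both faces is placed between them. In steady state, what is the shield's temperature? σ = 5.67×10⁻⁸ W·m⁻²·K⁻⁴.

In steady state the net flux on the hot side equals that on the cold side.
σ(T₁⁴−T_s⁴)/D₁ = σ(T_s⁴−T₂⁴)/D₂, with D₁ = 1/ε₁+1/ε_s−1 = 7.586, D₂ = 1/ε_s+1/ε₂−1 = 5.964.
Solve for T_s⁴: T_s⁴ = (D₂·T₁⁴ + D₁·T₂⁴)/(D₁+D₂) = 2.502×10¹⁰ K⁴.

T_s ≈ 398 K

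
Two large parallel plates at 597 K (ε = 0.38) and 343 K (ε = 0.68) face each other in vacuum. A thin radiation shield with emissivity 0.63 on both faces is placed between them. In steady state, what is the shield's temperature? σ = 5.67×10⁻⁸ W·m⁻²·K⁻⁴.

T_s ≈ 491 K

In steady state the net flux on the hot side equals that on the cold side.
σ(T₁⁴−T_s⁴)/D₁ = σ(T_s⁴−T₂⁴)/D₂, with D₁ = 1/ε₁+1/ε_s−1 = 3.219, D₂ = 1/ε_s+1/ε₂−1 = 2.058.
Solve for T_s⁴: T_s⁴ = (D₂·T₁⁴ + D₁·T₂⁴)/(D₁+D₂) = 5.798×10¹⁰ K⁴.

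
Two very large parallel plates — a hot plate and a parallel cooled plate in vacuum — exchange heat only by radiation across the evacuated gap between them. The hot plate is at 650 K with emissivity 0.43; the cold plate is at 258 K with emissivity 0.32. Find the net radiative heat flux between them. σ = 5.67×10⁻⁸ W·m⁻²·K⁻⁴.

For two infinite grey parallel plates, q = σ(T₁⁴ − T₂⁴)/(1/ε₁ + 1/ε₂ − 1).
T₁⁴ − T₂⁴ = 1.785×10¹¹ − 4.431×10⁹ = 1.741×10¹¹ K⁴.
1/ε₁ + 1/ε₂ − 1 = 2.326 + 3.125 − 1 = 4.451.
q = 5.67×10⁻⁸ × 1.741×10¹¹ / 4.451.

q ≈ 2220 W/m²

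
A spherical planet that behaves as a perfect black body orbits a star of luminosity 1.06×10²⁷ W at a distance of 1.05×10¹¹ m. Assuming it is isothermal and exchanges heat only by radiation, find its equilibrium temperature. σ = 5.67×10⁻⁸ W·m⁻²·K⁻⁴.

T ≈ 429 K

First find the stellar flux at distance d: S = L/(4πd²) = 1.06×10²⁷/(4π·(1.05×10¹¹)²) = 7651 W/m².
For an isothermal sphere, absorbed (1−a)S·πr² = emitted σ·4πr²·T⁴, so T⁴ = (1−a)S/(4σ).
T⁴ = 1.00·7651/(4·5.67×10⁻⁸) = 3.373×10¹⁰ K⁴.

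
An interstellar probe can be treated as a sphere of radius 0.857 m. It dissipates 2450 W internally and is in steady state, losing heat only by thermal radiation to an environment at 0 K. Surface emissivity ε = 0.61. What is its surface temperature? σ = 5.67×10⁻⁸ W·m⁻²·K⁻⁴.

Steady state: internal power = radiated power, P = εσA T⁴.
Radiating area A = 4πr² = 9.229 m².
T⁴ = P/(εσA) = 2450/(0.61·5.67×10⁻⁸·9.229) = 7.675×10⁹ K⁴.
T = (7.675×10⁹)^(1/4).

T ≈ 296 K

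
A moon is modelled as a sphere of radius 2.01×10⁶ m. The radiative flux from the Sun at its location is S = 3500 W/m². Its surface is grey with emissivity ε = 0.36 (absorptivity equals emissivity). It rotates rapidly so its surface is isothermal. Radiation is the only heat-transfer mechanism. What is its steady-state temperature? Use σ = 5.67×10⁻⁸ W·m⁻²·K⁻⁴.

T ≈ 352 K

At equilibrium, absorbed power = emitted power.
Absorbing cross-section = πr² = 1.269×10¹³ m²; emitting surface = 4πr² = 5.077×10¹³ m² (ratio 4).
εS·A_cross = εσ·A_surf·T⁴  ⇒  T⁴ = S/(4σ)   (ε cancels).
T⁴ = 3500/(4·5.67×10⁻⁸) = 1.543×10¹⁰ K⁴.
T = (1.543×10¹⁰)^(1/4).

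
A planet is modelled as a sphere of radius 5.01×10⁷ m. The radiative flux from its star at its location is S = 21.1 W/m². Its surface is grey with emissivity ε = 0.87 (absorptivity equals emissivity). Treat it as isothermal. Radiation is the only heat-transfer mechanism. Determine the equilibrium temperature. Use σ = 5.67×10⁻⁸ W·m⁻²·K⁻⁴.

T ≈ 98.2 K

At equilibrium, absorbed power = emitted power.
Absorbing cross-section = πr² = 7.885×10¹⁵ m²; emitting surface = 4πr² = 3.154×10¹⁶ m² (ratio 4).
εS·A_cross = εσ·A_surf·T⁴  ⇒  T⁴ = S/(4σ)   (ε cancels).
T⁴ = 21.1/(4·5.67×10⁻⁸) = 9.303×10⁷ K⁴.
T = (9.303×10⁷)^(1/4).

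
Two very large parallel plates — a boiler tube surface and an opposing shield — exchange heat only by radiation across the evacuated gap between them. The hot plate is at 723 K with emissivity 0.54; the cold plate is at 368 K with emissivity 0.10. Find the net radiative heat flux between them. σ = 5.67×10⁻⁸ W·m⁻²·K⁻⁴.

q ≈ 1330 W/m²

For two infinite grey parallel plates, q = σ(T₁⁴ − T₂⁴)/(1/ε₁ + 1/ε₂ − 1).
T₁⁴ − T₂⁴ = 2.732×10¹¹ − 1.834×10¹⁰ = 2.549×10¹¹ K⁴.
1/ε₁ + 1/ε₂ − 1 = 1.852 + 10.00 − 1 = 10.85.
q = 5.67×10⁻⁸ × 2.549×10¹¹ / 10.85.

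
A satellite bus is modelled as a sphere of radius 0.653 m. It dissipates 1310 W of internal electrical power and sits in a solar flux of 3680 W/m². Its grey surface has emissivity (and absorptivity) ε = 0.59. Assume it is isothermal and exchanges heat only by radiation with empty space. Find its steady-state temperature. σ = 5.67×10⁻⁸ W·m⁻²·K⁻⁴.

T ≈ 392 K

At steady state, absorbed solar power + internal power = radiated power.
Absorbed: α·S·A_cross = 0.59·3680·1.340 = 2909 W (cross-section πr²).
Total input = 2909 + 1310 = 4219 W.
Radiated: εσ·A_surf·T⁴ with A_surf = 4πr² = 5.358 m².
T⁴ = 4219/(0.59·5.67×10⁻⁸·5.358) = 2.353×10¹⁰ K⁴.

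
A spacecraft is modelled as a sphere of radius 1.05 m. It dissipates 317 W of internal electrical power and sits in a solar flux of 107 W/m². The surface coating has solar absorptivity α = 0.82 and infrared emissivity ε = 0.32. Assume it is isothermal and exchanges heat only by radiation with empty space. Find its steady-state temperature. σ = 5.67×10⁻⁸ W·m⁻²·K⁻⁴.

T ≈ 223 K

At steady state, absorbed solar power + internal power = radiated power.
Absorbed: α·S·A_cross = 0.82·107·3.464 = 303.9 W (cross-section πr²).
Total input = 303.9 + 317 = 620.9 W.
Radiated: εσ·A_surf·T⁴ with A_surf = 4πr² = 13.85 m².
T⁴ = 620.9/(0.32·5.67×10⁻⁸·13.85) = 2.470×10⁹ K⁴.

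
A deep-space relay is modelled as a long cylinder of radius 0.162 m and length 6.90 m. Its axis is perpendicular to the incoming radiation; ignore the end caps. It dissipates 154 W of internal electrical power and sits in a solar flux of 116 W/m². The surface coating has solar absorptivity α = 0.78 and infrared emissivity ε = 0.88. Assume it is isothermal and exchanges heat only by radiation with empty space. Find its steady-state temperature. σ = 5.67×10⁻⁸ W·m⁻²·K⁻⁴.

T ≈ 179 K

At steady state, absorbed solar power + internal power = radiated power.
Absorbed: α·S·A_cross = 0.78·116·2.236 = 202.3 W (cross-section 2rL).
Total input = 202.3 + 154 = 356.3 W.
Radiated: εσ·A_surf·T⁴ with A_surf = 2πrL = 7.023 m².
T⁴ = 356.3/(0.88·5.67×10⁻⁸·7.023) = 1.017×10⁹ K⁴.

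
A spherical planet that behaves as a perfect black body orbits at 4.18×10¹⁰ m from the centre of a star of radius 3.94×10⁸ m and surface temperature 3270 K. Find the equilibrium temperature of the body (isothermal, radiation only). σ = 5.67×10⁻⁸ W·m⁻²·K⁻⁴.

T ≈ 224 K

The star's surface emits σT_*⁴; at distance d the flux is S = σT_*⁴(R_*/d)².
S = 5.67×10⁻⁸·(3270)⁴·(3.94×10⁸/4.18×10¹⁰)² = 576.0 W/m².
For an isothermal sphere T⁴ = (1−a)S/(4σ) = 2.540×10⁹ K⁴.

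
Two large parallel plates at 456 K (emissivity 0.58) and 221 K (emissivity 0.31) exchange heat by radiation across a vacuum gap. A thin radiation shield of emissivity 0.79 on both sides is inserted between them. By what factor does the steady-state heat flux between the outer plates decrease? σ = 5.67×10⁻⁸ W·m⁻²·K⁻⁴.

Without shield: q₀ = σΔ(T⁴)/(1/ε₁+1/ε₂−1) with denominator 3.950.
With shield the two gaps are in series; the resistances add: (1/ε₁+1/ε_s−1)+(1/ε_s+1/ε₂−1) = 1.990+3.492 = 5.482.
Heat-flux ratio q₀/q = 5.482/3.950.

factor ≈ 1.39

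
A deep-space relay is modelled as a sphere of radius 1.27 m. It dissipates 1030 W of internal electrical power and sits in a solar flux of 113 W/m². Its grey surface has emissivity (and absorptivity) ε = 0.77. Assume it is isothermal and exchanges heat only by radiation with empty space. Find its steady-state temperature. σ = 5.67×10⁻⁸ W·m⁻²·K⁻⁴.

T ≈ 202 K

At steady state, absorbed solar power + internal power = radiated power.
Absorbed: α·S·A_cross = 0.77·113·5.067 = 440.9 W (cross-section πr²).
Total input = 440.9 + 1030 = 1471 W.
Radiated: εσ·A_surf·T⁴ with A_surf = 4πr² = 20.27 m².
T⁴ = 1471/(0.77·5.67×10⁻⁸·20.27) = 1.662×10⁹ K⁴.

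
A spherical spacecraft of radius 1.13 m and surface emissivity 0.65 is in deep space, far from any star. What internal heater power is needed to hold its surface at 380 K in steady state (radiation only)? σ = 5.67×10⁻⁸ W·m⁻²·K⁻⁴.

P = εσ·4πr²·T⁴.
4πr² = 16.05 m²; T⁴ = 2.085×10¹⁰ K⁴.
P = 0.65·5.67×10⁻⁸·16.05·2.085×10¹⁰.

P ≈ 12300 W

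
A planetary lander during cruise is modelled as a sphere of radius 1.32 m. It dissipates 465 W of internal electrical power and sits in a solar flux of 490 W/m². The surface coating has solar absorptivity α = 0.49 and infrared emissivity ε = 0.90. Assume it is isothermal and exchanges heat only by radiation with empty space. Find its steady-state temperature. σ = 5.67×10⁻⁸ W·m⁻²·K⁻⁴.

T ≈ 200 K

At steady state, absorbed solar power + internal power = radiated power.
Absorbed: α·S·A_cross = 0.49·490·5.474 = 1314 W (cross-section πr²).
Total input = 1314 + 465 = 1779 W.
Radiated: εσ·A_surf·T⁴ with A_surf = 4πr² = 21.90 m².
T⁴ = 1779/(0.90·5.67×10⁻⁸·21.90) = 1.592×10⁹ K⁴.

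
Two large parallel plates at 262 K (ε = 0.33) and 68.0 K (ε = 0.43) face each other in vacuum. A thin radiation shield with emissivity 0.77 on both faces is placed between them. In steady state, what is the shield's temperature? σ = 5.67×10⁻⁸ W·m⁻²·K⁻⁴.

In steady state the net flux on the hot side equals that on the cold side.
σ(T₁⁴−T_s⁴)/D₁ = σ(T_s⁴−T₂⁴)/D₂, with D₁ = 1/ε₁+1/ε_s−1 = 3.329, D₂ = 1/ε_s+1/ε₂−1 = 2.624.
Solve for T_s⁴: T_s⁴ = (D₂·T₁⁴ + D₁·T₂⁴)/(D₁+D₂) = 2.089×10⁹ K⁴.

T_s ≈ 214 K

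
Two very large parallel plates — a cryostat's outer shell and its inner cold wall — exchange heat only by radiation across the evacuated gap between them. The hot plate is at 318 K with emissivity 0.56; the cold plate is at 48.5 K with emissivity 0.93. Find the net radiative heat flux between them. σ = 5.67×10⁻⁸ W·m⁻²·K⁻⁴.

q ≈ 311 W/m²

For two infinite grey parallel plates, q = σ(T₁⁴ − T₂⁴)/(1/ε₁ + 1/ε₂ − 1).
T₁⁴ − T₂⁴ = 1.023×10¹⁰ − 5.533×10⁶ = 1.022×10¹⁰ K⁴.
1/ε₁ + 1/ε₂ − 1 = 1.786 + 1.075 − 1 = 1.861.
q = 5.67×10⁻⁸ × 1.022×10¹⁰ / 1.861.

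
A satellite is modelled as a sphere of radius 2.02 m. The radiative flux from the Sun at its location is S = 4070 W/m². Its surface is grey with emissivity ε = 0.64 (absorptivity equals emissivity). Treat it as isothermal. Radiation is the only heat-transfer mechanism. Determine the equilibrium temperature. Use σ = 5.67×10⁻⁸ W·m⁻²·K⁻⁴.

At equilibrium, absorbed power = emitted power.
Absorbing cross-section = πr² = 12.82 m²; emitting surface = 4πr² = 51.28 m² (ratio 4).
εS·A_cross = εσ·A_surf·T⁴  ⇒  T⁴ = S/(4σ)   (ε cancels).
T⁴ = 4070/(4·5.67×10⁻⁸) = 1.795×10¹⁰ K⁴.
T = (1.795×10¹⁰)^(1/4).

T ≈ 366 K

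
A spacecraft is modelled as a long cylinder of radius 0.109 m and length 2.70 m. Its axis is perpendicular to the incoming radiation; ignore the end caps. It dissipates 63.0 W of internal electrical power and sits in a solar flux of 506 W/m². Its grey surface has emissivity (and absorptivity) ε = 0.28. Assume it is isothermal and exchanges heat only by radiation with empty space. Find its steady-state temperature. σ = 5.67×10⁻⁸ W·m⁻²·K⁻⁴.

At steady state, absorbed solar power + internal power = radiated power.
Absorbed: α·S·A_cross = 0.28·506·0.5886 = 83.39 W (cross-section 2rL).
Total input = 83.39 + 63.0 = 146.4 W.
Radiated: εσ·A_surf·T⁴ with A_surf = 2πrL = 1.849 m².
T⁴ = 146.4/(0.28·5.67×10⁻⁸·1.849) = 4.987×10⁹ K⁴.

T ≈ 266 K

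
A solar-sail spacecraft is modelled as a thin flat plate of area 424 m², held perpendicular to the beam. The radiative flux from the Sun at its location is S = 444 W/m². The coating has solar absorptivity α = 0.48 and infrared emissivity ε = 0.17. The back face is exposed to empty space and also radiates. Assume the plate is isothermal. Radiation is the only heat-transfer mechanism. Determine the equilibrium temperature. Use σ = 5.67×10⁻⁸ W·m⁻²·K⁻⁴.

At equilibrium, absorbed power = emitted power.
Absorbing cross-section = A = 424.0 m²; emitting surface = 2A = 848.0 m² (ratio 2).
αS·A_cross = εσ·A_surf·T⁴  ⇒  T⁴ = αS/(ε·2σ).
T⁴ = 0.480·444/(0.17·2·5.67×10⁻⁸) = 1.106×10¹⁰ K⁴.
T = (1.106×10¹⁰)^(1/4).

T ≈ 324 K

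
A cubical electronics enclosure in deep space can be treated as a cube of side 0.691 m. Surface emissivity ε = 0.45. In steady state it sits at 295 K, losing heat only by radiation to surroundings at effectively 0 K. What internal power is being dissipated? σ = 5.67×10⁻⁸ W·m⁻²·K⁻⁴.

P ≈ 554 W

Steady state: P = εσA T⁴.
A = 6L² = 2.865 m²; T⁴ = (295)⁴ = 7.573×10⁹ K⁴.
P = 0.45 × 5.67×10⁻⁸ × 2.865 × 7.573×10⁹.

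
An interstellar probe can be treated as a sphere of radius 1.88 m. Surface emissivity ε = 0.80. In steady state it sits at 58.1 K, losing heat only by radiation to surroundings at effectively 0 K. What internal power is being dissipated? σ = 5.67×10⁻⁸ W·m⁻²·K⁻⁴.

Steady state: P = εσA T⁴.
A = 4πr² = 44.41 m²; T⁴ = (58.1)⁴ = 1.139×10⁷ K⁴.
P = 0.80 × 5.67×10⁻⁸ × 44.41 × 1.139×10⁷.

P ≈ 23.0 W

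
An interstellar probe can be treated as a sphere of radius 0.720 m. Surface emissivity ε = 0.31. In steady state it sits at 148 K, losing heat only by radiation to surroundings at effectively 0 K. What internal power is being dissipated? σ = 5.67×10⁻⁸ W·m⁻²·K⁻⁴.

Steady state: P = εσA T⁴.
A = 4πr² = 6.514 m²; T⁴ = (148)⁴ = 4.798×10⁸ K⁴.
P = 0.31 × 5.67×10⁻⁸ × 6.514 × 4.798×10⁸.

P ≈ 54.9 W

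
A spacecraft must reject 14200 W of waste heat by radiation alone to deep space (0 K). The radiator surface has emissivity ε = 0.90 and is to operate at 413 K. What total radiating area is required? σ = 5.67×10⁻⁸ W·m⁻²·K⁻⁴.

P = εσA T⁴ ⇒ A = P/(εσT⁴).
T⁴ = 2.909×10¹⁰ K⁴.
A = 14200/(0.90 × 5.67×10⁻⁸ × 2.909×10¹⁰).

A ≈ 9.56 m²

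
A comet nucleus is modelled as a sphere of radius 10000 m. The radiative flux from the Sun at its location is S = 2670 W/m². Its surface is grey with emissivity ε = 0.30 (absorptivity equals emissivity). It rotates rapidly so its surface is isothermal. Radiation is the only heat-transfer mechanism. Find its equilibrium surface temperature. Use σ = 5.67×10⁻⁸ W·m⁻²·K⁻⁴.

T ≈ 329 K

At equilibrium, absorbed power = emitted power.
Absorbing cross-section = πr² = 3.142×10⁸ m²; emitting surface = 4πr² = 1.257×10⁹ m² (ratio 4).
εS·A_cross = εσ·A_surf·T⁴  ⇒  T⁴ = S/(4σ)   (ε cancels).
T⁴ = 2670/(4·5.67×10⁻⁸) = 1.177×10¹⁰ K⁴.
T = (1.177×10¹⁰)^(1/4).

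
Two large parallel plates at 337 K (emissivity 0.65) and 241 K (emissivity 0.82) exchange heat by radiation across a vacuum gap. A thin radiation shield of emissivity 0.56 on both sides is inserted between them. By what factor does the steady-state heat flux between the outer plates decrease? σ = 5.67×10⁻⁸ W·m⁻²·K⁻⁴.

Without shield: q₀ = σΔ(T⁴)/(1/ε₁+1/ε₂−1) with denominator 1.758.
With shield the two gaps are in series; the resistances add: (1/ε₁+1/ε_s−1)+(1/ε_s+1/ε₂−1) = 2.324+2.005 = 4.329.
Heat-flux ratio q₀/q = 4.329/1.758.

factor ≈ 2.46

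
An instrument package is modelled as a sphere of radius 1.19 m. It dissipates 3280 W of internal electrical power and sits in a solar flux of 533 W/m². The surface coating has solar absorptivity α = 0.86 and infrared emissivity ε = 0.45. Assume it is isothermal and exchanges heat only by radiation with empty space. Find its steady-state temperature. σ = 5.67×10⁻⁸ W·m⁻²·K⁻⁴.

T ≈ 329 K

At steady state, absorbed solar power + internal power = radiated power.
Absorbed: α·S·A_cross = 0.86·533·4.449 = 2039 W (cross-section πr²).
Total input = 2039 + 3280 = 5319 W.
Radiated: εσ·A_surf·T⁴ with A_surf = 4πr² = 17.80 m².
T⁴ = 5319/(0.45·5.67×10⁻⁸·17.80) = 1.172×10¹⁰ K⁴.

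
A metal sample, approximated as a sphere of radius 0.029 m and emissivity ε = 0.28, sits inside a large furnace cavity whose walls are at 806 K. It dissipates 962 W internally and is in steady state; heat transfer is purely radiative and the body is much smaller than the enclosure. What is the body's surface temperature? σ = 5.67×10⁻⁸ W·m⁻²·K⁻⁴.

For a small grey body in a large enclosure, net radiated power = εσA(T⁴ − T_w⁴).
Steady state: P = εσA(T⁴ − T_w⁴) with A = 4πr² = 0.01057 m².
T⁴ = P/(εσA) + T_w⁴ = 962/(0.28·5.67×10⁻⁸·0.01057) + (806)⁴
    = 5.734×10¹² + 4.220×10¹¹ = 6.156×10¹² K⁴.

T ≈ 1580 K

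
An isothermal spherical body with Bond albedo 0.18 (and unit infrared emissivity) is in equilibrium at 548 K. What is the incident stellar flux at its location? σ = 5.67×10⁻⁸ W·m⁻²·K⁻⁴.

S ≈ 24900 W/m²

(1−a)S·πr² = σ·4πr²·T⁴ ⇒ S = 4σT⁴/(1−a).
S = 4·5.67×10⁻⁸·9.018×10¹⁰/0.820.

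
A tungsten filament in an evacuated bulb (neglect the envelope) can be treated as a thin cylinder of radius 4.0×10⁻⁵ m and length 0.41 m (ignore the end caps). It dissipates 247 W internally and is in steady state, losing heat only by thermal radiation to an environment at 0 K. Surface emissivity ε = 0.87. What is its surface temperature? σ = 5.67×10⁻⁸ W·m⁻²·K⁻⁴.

T ≈ 2640 K

Steady state: internal power = radiated power, P = εσA T⁴.
Radiating area A = 2πrL = 1.030×10⁻⁴ m².
T⁴ = P/(εσA) = 247/(0.87·5.67×10⁻⁸·1.030×10⁻⁴) = 4.859×10¹³ K⁴.
T = (4.859×10¹³)^(1/4).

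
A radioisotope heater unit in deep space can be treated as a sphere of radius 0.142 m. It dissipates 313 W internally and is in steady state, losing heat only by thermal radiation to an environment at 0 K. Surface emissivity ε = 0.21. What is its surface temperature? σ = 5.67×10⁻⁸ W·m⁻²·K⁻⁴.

Steady state: internal power = radiated power, P = εσA T⁴.
Radiating area A = 4πr² = 0.2534 m².
T⁴ = P/(εσA) = 313/(0.21·5.67×10⁻⁸·0.2534) = 1.037×10¹¹ K⁴.
T = (1.037×10¹¹)^(1/4).

T ≈ 568 K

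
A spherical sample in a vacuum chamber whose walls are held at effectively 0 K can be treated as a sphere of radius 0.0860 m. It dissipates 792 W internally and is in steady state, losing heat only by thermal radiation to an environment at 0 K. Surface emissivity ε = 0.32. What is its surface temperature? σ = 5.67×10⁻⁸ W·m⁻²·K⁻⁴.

Steady state: internal power = radiated power, P = εσA T⁴.
Radiating area A = 4πr² = 0.09294 m².
T⁴ = P/(εσA) = 792/(0.32·5.67×10⁻⁸·0.09294) = 4.697×10¹¹ K⁴.
T = (4.697×10¹¹)^(1/4).

T ≈ 828 K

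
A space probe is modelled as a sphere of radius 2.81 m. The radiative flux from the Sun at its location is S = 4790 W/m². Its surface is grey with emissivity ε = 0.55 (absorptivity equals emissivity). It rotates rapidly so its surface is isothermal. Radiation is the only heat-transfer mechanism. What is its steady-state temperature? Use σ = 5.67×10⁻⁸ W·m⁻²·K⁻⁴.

At equilibrium, absorbed power = emitted power.
Absorbing cross-section = πr² = 24.81 m²; emitting surface = 4πr² = 99.23 m² (ratio 4).
εS·A_cross = εσ·A_surf·T⁴  ⇒  T⁴ = S/(4σ)   (ε cancels).
T⁴ = 4790/(4·5.67×10⁻⁸) = 2.112×10¹⁰ K⁴.
T = (2.112×10¹⁰)^(1/4).

T ≈ 381 K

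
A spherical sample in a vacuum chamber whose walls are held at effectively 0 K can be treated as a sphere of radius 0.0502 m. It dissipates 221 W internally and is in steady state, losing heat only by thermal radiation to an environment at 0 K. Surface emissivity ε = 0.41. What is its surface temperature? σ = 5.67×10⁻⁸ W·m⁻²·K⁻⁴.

T ≈ 740 K

Steady state: internal power = radiated power, P = εσA T⁴.
Radiating area A = 4πr² = 0.03167 m².
T⁴ = P/(εσA) = 221/(0.41·5.67×10⁻⁸·0.03167) = 3.002×10¹¹ K⁴.
T = (3.002×10¹¹)^(1/4).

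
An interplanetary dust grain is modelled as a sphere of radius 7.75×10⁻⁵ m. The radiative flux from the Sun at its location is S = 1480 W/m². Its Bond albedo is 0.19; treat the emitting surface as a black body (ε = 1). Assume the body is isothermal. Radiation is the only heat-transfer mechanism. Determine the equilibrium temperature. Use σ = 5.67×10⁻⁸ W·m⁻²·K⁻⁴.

T ≈ 270 K

At equilibrium, absorbed power = emitted power.
Absorbing cross-section = πr² = 1.887×10⁻⁸ m²; emitting surface = 4πr² = 7.548×10⁻⁸ m² (ratio 4).
(1−a)S·A_cross = εσ·A_surf·T⁴  ⇒  T⁴ = (1−a)S/(4σ).
T⁴ = 0.810·1480/(4·5.67×10⁻⁸) = 5.286×10⁹ K⁴.
T = (5.286×10⁹)^(1/4).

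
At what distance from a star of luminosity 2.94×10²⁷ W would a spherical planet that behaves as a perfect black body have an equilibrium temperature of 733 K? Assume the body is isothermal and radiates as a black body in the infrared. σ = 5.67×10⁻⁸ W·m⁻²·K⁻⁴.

d ≈ 5.98×10¹⁰ m

For an isothermal black-emitting sphere, (1−a)S·πr² = σ·4πr²·T⁴ ⇒ S = 4σT⁴/(1−a).
S = 4·5.67×10⁻⁸·(733)⁴/1.00 = 65470 W/m².
Flux falls as S = L/(4πd²), so d = √(L/(4πS)) = √(2.94×10²⁷/(4π·65470)).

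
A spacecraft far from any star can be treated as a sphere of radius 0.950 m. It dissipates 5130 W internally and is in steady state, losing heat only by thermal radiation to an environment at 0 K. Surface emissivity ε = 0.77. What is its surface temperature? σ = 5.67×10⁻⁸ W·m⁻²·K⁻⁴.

T ≈ 319 K

Steady state: internal power = radiated power, P = εσA T⁴.
Radiating area A = 4πr² = 11.34 m².
T⁴ = P/(εσA) = 5130/(0.77·5.67×10⁻⁸·11.34) = 1.036×10¹⁰ K⁴.
T = (1.036×10¹⁰)^(1/4).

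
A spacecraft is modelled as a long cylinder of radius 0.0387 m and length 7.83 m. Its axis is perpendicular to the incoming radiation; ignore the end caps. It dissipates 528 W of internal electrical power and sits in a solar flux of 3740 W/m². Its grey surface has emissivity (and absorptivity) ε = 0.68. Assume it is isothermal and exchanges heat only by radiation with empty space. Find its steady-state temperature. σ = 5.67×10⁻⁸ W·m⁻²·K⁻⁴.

T ≈ 410 K

At steady state, absorbed solar power + internal power = radiated power.
Absorbed: α·S·A_cross = 0.68·3740·0.6060 = 1541 W (cross-section 2rL).
Total input = 1541 + 528 = 2069 W.
Radiated: εσ·A_surf·T⁴ with A_surf = 2πrL = 1.904 m².
T⁴ = 2069/(0.68·5.67×10⁻⁸·1.904) = 2.819×10¹⁰ K⁴.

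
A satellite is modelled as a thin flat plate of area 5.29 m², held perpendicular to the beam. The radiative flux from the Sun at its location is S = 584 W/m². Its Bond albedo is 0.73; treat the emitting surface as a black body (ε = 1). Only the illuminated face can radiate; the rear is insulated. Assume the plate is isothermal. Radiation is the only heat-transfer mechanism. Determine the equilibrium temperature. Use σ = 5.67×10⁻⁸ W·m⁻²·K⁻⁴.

At equilibrium, absorbed power = emitted power.
Absorbing cross-section = A = 5.290 m²; emitting surface = A = 5.290 m² (ratio 1).
(1−a)S·A_cross = εσ·A_surf·T⁴  ⇒  T⁴ = (1−a)S/(1σ).
T⁴ = 0.270·584/(1·5.67×10⁻⁸) = 2.781×10⁹ K⁴.
T = (2.781×10⁹)^(1/4).

T ≈ 230 K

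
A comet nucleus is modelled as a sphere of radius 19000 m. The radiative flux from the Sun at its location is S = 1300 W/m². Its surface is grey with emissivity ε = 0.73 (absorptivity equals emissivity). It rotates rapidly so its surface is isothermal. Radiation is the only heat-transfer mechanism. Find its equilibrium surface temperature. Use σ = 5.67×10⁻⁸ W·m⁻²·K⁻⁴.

At equilibrium, absorbed power = emitted power.
Absorbing cross-section = πr² = 1.134×10⁹ m²; emitting surface = 4πr² = 4.536×10⁹ m² (ratio 4).
εS·A_cross = εσ·A_surf·T⁴  ⇒  T⁴ = S/(4σ)   (ε cancels).
T⁴ = 1300/(4·5.67×10⁻⁸) = 5.732×10⁹ K⁴.
T = (5.732×10⁹)^(1/4).

T ≈ 275 K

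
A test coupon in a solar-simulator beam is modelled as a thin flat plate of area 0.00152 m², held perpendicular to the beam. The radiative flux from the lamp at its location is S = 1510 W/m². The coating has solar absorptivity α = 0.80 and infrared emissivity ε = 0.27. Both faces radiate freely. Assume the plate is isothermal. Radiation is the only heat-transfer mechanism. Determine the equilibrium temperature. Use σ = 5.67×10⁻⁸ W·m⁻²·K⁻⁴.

At equilibrium, absorbed power = emitted power.
Absorbing cross-section = A = 0.001520 m²; emitting surface = 2A = 0.003040 m² (ratio 2).
αS·A_cross = εσ·A_surf·T⁴  ⇒  T⁴ = αS/(ε·2σ).
T⁴ = 0.800·1510/(0.27·2·5.67×10⁻⁸) = 3.945×10¹⁰ K⁴.
T = (3.945×10¹⁰)^(1/4).

T ≈ 446 K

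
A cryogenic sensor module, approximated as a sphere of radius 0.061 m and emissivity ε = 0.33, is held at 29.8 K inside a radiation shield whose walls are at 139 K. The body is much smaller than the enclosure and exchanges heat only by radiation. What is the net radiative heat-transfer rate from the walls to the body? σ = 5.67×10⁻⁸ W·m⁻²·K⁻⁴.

P_net ≈ 0.326 W

For a small grey body in a large enclosure: P_net = εσA(T_body⁴ − T_wall⁴).
A = 4πr² = 0.04676 m²; T_body⁴ − T_wall⁴ = 7.886×10⁵ − 3.733×10⁸ = -3.725×10⁸ K⁴.
|P_net| = 0.33·5.67×10⁻⁸·0.04676·3.725×10⁸.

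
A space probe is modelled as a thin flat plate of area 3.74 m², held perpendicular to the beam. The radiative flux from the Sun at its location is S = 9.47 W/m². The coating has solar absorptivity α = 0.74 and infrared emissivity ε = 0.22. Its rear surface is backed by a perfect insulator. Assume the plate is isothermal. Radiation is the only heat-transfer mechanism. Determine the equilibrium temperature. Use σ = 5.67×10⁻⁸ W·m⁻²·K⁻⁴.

T ≈ 154 K

At equilibrium, absorbed power = emitted power.
Absorbing cross-section = A = 3.740 m²; emitting surface = A = 3.740 m² (ratio 1).
αS·A_cross = εσ·A_surf·T⁴  ⇒  T⁴ = αS/(ε·1σ).
T⁴ = 0.740·9.47/(0.22·1·5.67×10⁻⁸) = 5.618×10⁸ K⁴.
T = (5.618×10⁸)^(1/4).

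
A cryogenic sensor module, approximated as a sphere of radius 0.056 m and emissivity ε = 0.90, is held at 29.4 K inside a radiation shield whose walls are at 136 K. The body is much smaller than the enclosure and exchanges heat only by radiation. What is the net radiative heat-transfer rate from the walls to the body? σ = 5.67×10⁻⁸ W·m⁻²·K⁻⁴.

P_net ≈ 0.686 W

For a small grey body in a large enclosure: P_net = εσA(T_body⁴ − T_wall⁴).
A = 4πr² = 0.03941 m²; T_body⁴ − T_wall⁴ = 7.471×10⁵ − 3.421×10⁸ = -3.414×10⁸ K⁴.
|P_net| = 0.90·5.67×10⁻⁸·0.03941·3.414×10⁸.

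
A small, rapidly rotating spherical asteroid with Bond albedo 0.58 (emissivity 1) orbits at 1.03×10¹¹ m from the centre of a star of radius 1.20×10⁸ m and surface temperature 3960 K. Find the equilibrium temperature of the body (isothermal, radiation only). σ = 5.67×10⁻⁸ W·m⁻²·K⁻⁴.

T ≈ 76.9 K

The star's surface emits σT_*⁴; at distance d the flux is S = σT_*⁴(R_*/d)².
S = 5.67×10⁻⁸·(3960)⁴·(1.20×10⁸/1.03×10¹¹)² = 18.93 W/m².
For an isothermal sphere T⁴ = (1−a)S/(4σ) = 3.505×10⁷ K⁴.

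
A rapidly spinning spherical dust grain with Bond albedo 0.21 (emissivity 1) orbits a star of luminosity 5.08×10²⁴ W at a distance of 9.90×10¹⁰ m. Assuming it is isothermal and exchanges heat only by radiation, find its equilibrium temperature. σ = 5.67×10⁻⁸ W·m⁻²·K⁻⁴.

First find the stellar flux at distance d: S = L/(4πd²) = 5.08×10²⁴/(4π·(9.90×10¹⁰)²) = 41.25 W/m².
For an isothermal sphere, absorbed (1−a)S·πr² = emitted σ·4πr²·T⁴, so T⁴ = (1−a)S/(4σ).
T⁴ = 0.790·41.25/(4·5.67×10⁻⁸) = 1.437×10⁸ K⁴.

T ≈ 109 K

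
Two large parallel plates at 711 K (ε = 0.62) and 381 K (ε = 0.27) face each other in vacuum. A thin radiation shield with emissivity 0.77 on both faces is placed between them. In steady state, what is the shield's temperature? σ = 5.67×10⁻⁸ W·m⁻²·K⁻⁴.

In steady state the net flux on the hot side equals that on the cold side.
σ(T₁⁴−T_s⁴)/D₁ = σ(T_s⁴−T₂⁴)/D₂, with D₁ = 1/ε₁+1/ε_s−1 = 1.912, D₂ = 1/ε_s+1/ε₂−1 = 4.002.
Solve for T_s⁴: T_s⁴ = (D₂·T₁⁴ + D₁·T₂⁴)/(D₁+D₂) = 1.798×10¹¹ K⁴.

T_s ≈ 651 K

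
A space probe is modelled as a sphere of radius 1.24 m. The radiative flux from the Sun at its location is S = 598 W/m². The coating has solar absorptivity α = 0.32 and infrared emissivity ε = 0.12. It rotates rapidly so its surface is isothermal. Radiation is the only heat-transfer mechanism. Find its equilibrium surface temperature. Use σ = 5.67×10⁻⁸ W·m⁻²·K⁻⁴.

At equilibrium, absorbed power = emitted power.
Absorbing cross-section = πr² = 4.831 m²; emitting surface = 4πr² = 19.32 m² (ratio 4).
αS·A_cross = εσ·A_surf·T⁴  ⇒  T⁴ = αS/(ε·4σ).
T⁴ = 0.320·598/(0.12·4·5.67×10⁻⁸) = 7.031×10⁹ K⁴.
T = (7.031×10⁹)^(1/4).

T ≈ 290 K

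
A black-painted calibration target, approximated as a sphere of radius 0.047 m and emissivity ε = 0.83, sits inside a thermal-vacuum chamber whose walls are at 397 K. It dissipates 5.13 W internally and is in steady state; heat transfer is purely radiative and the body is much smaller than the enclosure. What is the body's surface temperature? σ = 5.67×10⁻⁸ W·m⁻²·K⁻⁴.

T ≈ 412 K

For a small grey body in a large enclosure, net radiated power = εσA(T⁴ − T_w⁴).
Steady state: P = εσA(T⁴ − T_w⁴) with A = 4πr² = 0.02776 m².
T⁴ = P/(εσA) + T_w⁴ = 5.13/(0.83·5.67×10⁻⁸·0.02776) + (397)⁴
    = 3.927×10⁹ + 2.484×10¹⁰ = 2.877×10¹⁰ K⁴.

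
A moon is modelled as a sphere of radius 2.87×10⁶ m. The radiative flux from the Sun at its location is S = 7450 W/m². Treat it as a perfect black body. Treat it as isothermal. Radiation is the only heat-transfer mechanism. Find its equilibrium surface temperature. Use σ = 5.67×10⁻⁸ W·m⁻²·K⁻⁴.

T ≈ 426 K

At equilibrium, absorbed power = emitted power.
Absorbing cross-section = πr² = 2.588×10¹³ m²; emitting surface = 4πr² = 1.035×10¹⁴ m² (ratio 4).
S·A_cross = εσ·A_surf·T⁴  ⇒  T⁴ = S/(4σ).
T⁴ = 1.00·7450/(4·5.67×10⁻⁸) = 3.285×10¹⁰ K⁴.
T = (3.285×10¹⁰)^(1/4).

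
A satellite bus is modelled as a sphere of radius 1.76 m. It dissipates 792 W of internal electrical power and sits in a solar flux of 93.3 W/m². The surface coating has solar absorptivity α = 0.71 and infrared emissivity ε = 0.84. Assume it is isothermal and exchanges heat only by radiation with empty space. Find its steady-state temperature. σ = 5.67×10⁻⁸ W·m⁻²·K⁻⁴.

At steady state, absorbed solar power + internal power = radiated power.
Absorbed: α·S·A_cross = 0.71·93.3·9.731 = 644.6 W (cross-section πr²).
Total input = 644.6 + 792 = 1437 W.
Radiated: εσ·A_surf·T⁴ with A_surf = 4πr² = 38.93 m².
T⁴ = 1437/(0.84·5.67×10⁻⁸·38.93) = 7.749×10⁸ K⁴.

T ≈ 167 K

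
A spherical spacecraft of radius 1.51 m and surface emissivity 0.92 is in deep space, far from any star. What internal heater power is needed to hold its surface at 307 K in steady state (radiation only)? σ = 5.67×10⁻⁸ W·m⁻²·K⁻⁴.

P ≈ 13300 W

P = εσ·4πr²·T⁴.
4πr² = 28.65 m²; T⁴ = 8.883×10⁹ K⁴.
P = 0.92·5.67×10⁻⁸·28.65·8.883×10⁹.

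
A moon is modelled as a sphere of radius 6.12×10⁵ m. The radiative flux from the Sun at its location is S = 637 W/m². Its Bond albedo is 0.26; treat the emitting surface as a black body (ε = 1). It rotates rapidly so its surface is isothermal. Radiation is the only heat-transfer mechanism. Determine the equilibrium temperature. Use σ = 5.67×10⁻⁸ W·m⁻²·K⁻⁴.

T ≈ 214 K

At equilibrium, absorbed power = emitted power.
Absorbing cross-section = πr² = 1.177×10¹² m²; emitting surface = 4πr² = 4.707×10¹² m² (ratio 4).
(1−a)S·A_cross = εσ·A_surf·T⁴  ⇒  T⁴ = (1−a)S/(4σ).
T⁴ = 0.740·637/(4·5.67×10⁻⁸) = 2.078×10⁹ K⁴.
T = (2.078×10⁹)^(1/4).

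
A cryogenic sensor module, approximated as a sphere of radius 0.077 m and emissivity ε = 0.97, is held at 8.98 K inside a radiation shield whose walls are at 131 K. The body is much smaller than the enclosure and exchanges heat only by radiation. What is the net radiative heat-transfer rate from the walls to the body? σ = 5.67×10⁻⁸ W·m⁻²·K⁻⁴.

For a small grey body in a large enclosure: P_net = εσA(T_body⁴ − T_wall⁴).
A = 4πr² = 0.07451 m²; T_body⁴ − T_wall⁴ = 6503 − 2.945×10⁸ = -2.945×10⁸ K⁴.
|P_net| = 0.97·5.67×10⁻⁸·0.07451·2.945×10⁸.

P_net ≈ 1.21 W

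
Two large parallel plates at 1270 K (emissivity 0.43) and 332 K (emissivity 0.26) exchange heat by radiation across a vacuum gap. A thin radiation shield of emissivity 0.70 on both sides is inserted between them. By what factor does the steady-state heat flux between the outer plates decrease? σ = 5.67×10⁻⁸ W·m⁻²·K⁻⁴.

Without shield: q₀ = σΔ(T⁴)/(1/ε₁+1/ε₂−1) with denominator 5.172.
With shield the two gaps are in series; the resistances add: (1/ε₁+1/ε_s−1)+(1/ε_s+1/ε₂−1) = 2.754+4.275 = 7.029.
Heat-flux ratio q₀/q = 7.029/5.172.

factor ≈ 1.36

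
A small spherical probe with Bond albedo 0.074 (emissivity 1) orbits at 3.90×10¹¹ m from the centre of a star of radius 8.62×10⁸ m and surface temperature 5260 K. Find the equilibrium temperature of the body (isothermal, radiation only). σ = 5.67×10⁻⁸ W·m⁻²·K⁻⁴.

The star's surface emits σT_*⁴; at distance d the flux is S = σT_*⁴(R_*/d)².
S = 5.67×10⁻⁸·(5260)⁴·(8.62×10⁸/3.90×10¹¹)² = 212.0 W/m².
For an isothermal sphere T⁴ = (1−a)S/(4σ) = 8.657×10⁸ K⁴.

T ≈ 172 K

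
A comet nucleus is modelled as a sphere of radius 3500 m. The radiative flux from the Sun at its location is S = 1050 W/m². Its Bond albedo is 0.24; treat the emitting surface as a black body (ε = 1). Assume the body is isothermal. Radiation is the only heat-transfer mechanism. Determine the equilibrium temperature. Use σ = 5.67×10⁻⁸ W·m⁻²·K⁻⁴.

At equilibrium, absorbed power = emitted power.
Absorbing cross-section = πr² = 3.848×10⁷ m²; emitting surface = 4πr² = 1.539×10⁸ m² (ratio 4).
(1−a)S·A_cross = εσ·A_surf·T⁴  ⇒  T⁴ = (1−a)S/(4σ).
T⁴ = 0.760·1050/(4·5.67×10⁻⁸) = 3.519×10⁹ K⁴.
T = (3.519×10⁹)^(1/4).

T ≈ 244 K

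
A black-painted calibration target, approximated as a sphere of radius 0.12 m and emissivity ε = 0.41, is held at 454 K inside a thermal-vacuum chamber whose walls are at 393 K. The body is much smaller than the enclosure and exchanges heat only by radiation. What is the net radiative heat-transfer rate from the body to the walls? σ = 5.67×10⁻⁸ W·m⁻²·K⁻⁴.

For a small grey body in a large enclosure: P_net = εσA(T_body⁴ − T_wall⁴).
A = 4πr² = 0.1810 m²; T_body⁴ − T_wall⁴ = 4.248×10¹⁰ − 2.385×10¹⁰ = 1.863×10¹⁰ K⁴.
|P_net| = 0.41·5.67×10⁻⁸·0.1810·1.863×10¹⁰.

P_net ≈ 78.4 W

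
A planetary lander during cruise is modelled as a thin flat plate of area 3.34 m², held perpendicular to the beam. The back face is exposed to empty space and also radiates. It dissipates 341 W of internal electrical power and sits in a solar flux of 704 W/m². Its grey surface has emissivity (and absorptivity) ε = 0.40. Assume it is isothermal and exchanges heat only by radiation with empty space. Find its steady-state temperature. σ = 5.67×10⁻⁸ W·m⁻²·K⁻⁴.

At steady state, absorbed solar power + internal power = radiated power.
Absorbed: α·S·A_cross = 0.40·704·3.340 = 940.5 W (cross-section A).
Total input = 940.5 + 341 = 1282 W.
Radiated: εσ·A_surf·T⁴ with A_surf = 2A = 6.680 m².
T⁴ = 1282/(0.40·5.67×10⁻⁸·6.680) = 8.459×10⁹ K⁴.

T ≈ 303 K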